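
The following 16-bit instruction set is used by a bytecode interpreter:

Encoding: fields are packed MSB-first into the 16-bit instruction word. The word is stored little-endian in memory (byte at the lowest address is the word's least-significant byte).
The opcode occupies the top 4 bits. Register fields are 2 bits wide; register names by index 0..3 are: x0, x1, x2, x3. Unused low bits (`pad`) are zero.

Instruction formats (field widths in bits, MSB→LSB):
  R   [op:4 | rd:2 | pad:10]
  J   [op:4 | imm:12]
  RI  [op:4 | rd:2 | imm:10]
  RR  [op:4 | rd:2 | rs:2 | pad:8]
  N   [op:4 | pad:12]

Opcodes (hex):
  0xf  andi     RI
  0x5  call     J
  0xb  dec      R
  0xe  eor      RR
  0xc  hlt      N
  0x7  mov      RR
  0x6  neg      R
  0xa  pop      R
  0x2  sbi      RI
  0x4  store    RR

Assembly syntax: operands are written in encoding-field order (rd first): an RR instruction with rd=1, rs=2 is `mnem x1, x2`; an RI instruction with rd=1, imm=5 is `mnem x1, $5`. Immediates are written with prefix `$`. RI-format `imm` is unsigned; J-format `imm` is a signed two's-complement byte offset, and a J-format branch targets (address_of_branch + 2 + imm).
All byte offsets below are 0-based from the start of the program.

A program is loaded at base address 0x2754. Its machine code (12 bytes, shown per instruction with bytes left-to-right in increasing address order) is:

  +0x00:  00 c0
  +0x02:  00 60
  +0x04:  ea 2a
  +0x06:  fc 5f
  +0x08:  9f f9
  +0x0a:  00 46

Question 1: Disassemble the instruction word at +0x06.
call $-4

[06] fc 5f → 0x5ffc
  op=0x5ffc>>12=0x5 ⇒ call (J)
  imm@[11:0]=0xffc (s12→-4) ⇒ $-4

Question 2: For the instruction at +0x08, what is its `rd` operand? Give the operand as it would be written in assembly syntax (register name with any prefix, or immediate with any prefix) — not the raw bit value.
off 0x08: read 9f f9 as little → 0xf99f
  op=0xf99f>>12=0xf ⇒ andi (RI)
  [11:10] rd=2 = x2
  [9:0] imm=415 = $415

x2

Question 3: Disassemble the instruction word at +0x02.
@+02  little-endian(00 60) = 0x6000
  opcode bits[15:12]=0x6: neg/R
  rd@[11:10]=0x0 ⇒ x0

neg x0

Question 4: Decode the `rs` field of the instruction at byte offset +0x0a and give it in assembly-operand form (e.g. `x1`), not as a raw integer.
x2

+0x0a: 00 46 ⇒ word 0x4600 (little)
  opcode bits[15:12]=0x4: store/RR
  rd: (w>>10)&0x3=0x1 → x1
  rs: (w>>8)&0x3=0x2 → x2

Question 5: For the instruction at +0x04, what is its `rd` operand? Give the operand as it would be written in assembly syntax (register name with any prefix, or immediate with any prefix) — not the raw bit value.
+0x04: ea 2a ⇒ word 0x2aea (little)
  top 4b → 0x2 → sbi [RI]
  rd: (w>>10)&0x3=0x2 → x2
  imm: (w>>0)&0x3ff=0x2ea → $746

x2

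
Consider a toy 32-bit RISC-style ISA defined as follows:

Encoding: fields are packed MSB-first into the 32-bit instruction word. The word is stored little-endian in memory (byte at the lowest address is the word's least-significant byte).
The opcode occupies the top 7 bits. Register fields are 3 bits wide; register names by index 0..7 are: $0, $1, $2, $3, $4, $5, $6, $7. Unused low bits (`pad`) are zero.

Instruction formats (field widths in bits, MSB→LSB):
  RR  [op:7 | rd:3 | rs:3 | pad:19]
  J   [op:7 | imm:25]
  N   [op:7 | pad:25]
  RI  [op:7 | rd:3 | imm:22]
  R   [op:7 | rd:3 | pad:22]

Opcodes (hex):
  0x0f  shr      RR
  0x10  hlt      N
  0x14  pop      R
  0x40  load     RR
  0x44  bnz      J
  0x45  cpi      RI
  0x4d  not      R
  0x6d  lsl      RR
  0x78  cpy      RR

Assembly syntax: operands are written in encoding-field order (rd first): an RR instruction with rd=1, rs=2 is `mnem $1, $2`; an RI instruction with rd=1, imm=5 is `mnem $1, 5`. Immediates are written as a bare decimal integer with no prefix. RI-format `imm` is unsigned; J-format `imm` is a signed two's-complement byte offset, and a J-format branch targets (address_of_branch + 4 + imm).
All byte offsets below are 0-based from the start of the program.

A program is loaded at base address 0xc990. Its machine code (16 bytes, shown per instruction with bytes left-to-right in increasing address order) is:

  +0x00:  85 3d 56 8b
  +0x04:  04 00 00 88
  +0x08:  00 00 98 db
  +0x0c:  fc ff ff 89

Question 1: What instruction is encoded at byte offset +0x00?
cpi $5, 1457541

[00] 85 3d 56 8b → 0x8b563d85
  opcode bits[31:25]=0x45: cpi/RI
  rd@[24:22]=0x5 ⇒ $5
  imm@[21:0]=0x163d85 ⇒ 1457541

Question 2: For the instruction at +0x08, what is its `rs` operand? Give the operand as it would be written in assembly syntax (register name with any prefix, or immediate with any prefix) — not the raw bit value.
$3

@+08  little-endian(00 00 98 db) = 0xdb980000
  top 7b → 0x6d → lsl [RR]
  [24:22] rd=6 = $6
  [21:19] rs=3 = $3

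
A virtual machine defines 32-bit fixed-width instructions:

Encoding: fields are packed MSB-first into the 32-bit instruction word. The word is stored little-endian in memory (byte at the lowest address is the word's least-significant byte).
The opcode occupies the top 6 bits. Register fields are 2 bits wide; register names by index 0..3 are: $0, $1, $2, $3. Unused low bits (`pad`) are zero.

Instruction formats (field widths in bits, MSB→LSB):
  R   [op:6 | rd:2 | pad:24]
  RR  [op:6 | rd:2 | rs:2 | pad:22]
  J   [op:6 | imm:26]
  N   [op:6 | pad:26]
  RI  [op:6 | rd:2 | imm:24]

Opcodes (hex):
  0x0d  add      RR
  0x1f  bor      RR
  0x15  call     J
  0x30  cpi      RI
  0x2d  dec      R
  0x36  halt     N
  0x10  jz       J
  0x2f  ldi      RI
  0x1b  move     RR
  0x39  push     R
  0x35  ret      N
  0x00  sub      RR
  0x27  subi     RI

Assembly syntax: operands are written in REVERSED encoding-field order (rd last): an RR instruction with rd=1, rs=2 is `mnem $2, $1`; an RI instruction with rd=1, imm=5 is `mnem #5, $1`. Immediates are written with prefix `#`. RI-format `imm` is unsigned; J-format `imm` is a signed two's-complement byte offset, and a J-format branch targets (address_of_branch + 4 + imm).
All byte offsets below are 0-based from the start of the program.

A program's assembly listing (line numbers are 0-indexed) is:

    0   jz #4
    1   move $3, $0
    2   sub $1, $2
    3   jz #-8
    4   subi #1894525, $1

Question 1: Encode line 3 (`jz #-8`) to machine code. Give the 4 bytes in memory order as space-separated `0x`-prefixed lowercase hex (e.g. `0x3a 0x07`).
L3: jz op=0x10:6|imm=-8:26 ⇒ 0x43fffff8 ⇒ little f8 ff ff 43

0xf8 0xff 0xff 0x43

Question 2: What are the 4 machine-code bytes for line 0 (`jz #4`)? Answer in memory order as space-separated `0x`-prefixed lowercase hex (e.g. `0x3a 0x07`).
0. jz fields op=0x10:6|imm=4:26 → word 40000004h → 04 00 00 40

0x04 0x00 0x00 0x40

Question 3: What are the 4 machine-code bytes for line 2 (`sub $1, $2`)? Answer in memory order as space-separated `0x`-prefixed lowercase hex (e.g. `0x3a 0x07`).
L2: sub op=0x0:6|rd=2:2|rs=1:2|pad=0:22 ⇒ 0x02400000 ⇒ little 00 00 40 02

0x00 0x00 0x40 0x02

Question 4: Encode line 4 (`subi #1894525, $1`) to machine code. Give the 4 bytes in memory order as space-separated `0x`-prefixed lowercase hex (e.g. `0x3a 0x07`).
line 4 (subi): pack op=0x27:6|rd=1:2|imm=1894525:24 = 0x9d1ce87d; little→ 7d e8 1c 9d

0x7d 0xe8 0x1c 0x9d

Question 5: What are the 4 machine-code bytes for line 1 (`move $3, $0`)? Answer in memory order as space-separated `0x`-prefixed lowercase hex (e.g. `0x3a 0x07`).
0x00 0x00 0xc0 0x6c

line 1 (move): pack op=0x1b:6|rd=0:2|rs=3:2|pad=0:22 = 0x6cc00000; little→ 00 00 c0 6c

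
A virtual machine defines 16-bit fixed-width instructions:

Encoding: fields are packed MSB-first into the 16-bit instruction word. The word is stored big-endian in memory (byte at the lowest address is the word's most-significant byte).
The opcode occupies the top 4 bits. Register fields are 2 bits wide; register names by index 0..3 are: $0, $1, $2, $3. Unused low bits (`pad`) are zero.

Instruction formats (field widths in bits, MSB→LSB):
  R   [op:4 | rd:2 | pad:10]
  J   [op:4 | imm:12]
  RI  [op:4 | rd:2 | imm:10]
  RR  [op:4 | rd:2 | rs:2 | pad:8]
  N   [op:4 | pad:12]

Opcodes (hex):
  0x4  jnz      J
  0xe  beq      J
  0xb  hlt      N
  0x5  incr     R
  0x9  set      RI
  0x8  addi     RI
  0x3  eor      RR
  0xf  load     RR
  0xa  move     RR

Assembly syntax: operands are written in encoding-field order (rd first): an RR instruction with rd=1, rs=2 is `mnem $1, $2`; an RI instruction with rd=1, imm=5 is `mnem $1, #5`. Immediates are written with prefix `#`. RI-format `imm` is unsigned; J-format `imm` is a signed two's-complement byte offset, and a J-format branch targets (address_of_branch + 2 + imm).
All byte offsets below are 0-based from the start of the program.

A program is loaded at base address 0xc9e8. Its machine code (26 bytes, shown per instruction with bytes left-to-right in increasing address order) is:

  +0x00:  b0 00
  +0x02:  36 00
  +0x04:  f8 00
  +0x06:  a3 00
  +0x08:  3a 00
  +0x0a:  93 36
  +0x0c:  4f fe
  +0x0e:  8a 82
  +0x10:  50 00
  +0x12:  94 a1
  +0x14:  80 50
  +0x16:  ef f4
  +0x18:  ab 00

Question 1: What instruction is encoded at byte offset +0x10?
[10] 50 00 → 0x5000
  top 4b → 0x5 → incr [R]
  rd@[11:10]=0x0 ⇒ $0

incr $0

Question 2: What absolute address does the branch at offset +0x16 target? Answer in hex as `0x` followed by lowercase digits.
off 0x16: read ef f4 as big → 0xeff4
  top 4b → 0xe → beq [J]
  [11:0] imm=4084 (s12→-12) = #-12
  target = base 0xc9e8 + off 0x16 + 2 + imm -12 = 0xc9f4

0xc9f4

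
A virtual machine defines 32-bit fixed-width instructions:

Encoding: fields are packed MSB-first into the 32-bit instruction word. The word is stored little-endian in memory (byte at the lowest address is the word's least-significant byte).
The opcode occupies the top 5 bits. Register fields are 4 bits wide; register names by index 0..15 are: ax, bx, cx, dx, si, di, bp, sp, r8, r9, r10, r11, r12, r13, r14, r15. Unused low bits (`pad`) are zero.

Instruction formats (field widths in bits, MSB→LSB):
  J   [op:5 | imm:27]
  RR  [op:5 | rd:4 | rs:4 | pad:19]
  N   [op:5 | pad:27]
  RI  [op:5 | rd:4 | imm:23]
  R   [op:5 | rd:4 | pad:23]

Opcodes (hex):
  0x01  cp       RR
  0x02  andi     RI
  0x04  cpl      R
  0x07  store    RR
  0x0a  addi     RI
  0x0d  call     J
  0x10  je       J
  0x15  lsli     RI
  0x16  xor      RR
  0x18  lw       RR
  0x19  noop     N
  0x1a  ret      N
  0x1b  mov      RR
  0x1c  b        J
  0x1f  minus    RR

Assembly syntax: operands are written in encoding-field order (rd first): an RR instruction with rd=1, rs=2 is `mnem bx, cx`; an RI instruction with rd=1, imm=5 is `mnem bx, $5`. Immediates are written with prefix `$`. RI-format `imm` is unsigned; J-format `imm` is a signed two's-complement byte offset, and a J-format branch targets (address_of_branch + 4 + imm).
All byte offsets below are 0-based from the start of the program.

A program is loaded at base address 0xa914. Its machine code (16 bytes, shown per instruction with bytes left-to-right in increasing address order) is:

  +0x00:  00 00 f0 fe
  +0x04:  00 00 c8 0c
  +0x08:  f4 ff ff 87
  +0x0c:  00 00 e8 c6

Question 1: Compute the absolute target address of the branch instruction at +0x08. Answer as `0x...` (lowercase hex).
0xa914

off 0x08: read f4 ff ff 87 as little → 0x87fffff4
  opcode bits[31:27]=0x10: je/J
  imm: (w>>0)&0x7ffffff=0x7fffff4 (s27→-12) → $-12
  target = base 0xa914 + off 0x08 + 4 + imm -12 = 0xa914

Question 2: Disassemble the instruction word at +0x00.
minus r13, r14

off 0x00: read 00 00 f0 fe as little → 0xfef00000
  op=0xfef00000>>27=0x1f ⇒ minus (RR)
  rd@[26:23]=0xd ⇒ r13
  rs@[22:19]=0xe ⇒ r14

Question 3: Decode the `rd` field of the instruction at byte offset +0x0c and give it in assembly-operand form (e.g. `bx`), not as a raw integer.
off 0x0c: read 00 00 e8 c6 as little → 0xc6e80000
  op=0xc6e80000>>27=0x18 ⇒ lw (RR)
  rd: (w>>23)&0xf=0xd → r13
  rs: (w>>19)&0xf=0xd → r13

r13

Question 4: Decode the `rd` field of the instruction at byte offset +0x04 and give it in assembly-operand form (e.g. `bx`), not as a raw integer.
@+04  little-endian(00 00 c8 0c) = 0x0cc80000
  top 5b → 0x1 → cp [RR]
  rd@[26:23]=0x9 ⇒ r9
  rs@[22:19]=0x9 ⇒ r9

r9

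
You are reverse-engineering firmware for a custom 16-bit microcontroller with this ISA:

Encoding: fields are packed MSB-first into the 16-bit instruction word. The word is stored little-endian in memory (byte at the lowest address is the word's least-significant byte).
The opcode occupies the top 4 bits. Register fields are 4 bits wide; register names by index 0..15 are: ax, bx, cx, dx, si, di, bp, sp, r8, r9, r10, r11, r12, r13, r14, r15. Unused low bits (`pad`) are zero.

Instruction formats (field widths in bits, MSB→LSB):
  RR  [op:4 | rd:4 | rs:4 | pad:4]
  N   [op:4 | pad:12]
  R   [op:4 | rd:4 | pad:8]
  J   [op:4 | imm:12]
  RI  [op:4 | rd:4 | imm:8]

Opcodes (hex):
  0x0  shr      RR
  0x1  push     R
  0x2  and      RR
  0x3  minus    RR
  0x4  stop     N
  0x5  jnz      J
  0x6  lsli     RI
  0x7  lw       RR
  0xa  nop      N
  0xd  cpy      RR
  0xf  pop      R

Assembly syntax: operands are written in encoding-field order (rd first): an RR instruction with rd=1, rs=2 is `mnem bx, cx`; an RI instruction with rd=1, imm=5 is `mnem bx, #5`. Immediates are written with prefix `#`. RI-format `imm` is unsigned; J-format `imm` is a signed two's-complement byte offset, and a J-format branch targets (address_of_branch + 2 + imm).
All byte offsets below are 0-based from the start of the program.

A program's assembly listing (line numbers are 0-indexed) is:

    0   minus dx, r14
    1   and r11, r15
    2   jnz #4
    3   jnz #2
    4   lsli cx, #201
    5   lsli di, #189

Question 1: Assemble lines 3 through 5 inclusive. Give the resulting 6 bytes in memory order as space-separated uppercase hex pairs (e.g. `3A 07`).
3. jnz fields op=0x5:4|imm=2:12 → word 5002h → 02 50
4. lsli fields op=0x6:4|rd=2:4|imm=201:8 → word 62c9h → c9 62
5. lsli fields op=0x6:4|rd=5:4|imm=189:8 → word 65bdh → bd 65

02 50 C9 62 BD 65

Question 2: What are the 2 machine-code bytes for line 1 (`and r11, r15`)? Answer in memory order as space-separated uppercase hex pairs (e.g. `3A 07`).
F0 2B

1. and fields op=0x2:4|rd=11:4|rs=15:4|pad=0:4 → word 2bf0h → f0 2b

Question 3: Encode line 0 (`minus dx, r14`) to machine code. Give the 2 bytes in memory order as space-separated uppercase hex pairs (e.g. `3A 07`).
E0 33

line 0 (minus): pack op=0x3:4|rd=3:4|rs=14:4|pad=0:4 = 0x33e0; little→ e0 33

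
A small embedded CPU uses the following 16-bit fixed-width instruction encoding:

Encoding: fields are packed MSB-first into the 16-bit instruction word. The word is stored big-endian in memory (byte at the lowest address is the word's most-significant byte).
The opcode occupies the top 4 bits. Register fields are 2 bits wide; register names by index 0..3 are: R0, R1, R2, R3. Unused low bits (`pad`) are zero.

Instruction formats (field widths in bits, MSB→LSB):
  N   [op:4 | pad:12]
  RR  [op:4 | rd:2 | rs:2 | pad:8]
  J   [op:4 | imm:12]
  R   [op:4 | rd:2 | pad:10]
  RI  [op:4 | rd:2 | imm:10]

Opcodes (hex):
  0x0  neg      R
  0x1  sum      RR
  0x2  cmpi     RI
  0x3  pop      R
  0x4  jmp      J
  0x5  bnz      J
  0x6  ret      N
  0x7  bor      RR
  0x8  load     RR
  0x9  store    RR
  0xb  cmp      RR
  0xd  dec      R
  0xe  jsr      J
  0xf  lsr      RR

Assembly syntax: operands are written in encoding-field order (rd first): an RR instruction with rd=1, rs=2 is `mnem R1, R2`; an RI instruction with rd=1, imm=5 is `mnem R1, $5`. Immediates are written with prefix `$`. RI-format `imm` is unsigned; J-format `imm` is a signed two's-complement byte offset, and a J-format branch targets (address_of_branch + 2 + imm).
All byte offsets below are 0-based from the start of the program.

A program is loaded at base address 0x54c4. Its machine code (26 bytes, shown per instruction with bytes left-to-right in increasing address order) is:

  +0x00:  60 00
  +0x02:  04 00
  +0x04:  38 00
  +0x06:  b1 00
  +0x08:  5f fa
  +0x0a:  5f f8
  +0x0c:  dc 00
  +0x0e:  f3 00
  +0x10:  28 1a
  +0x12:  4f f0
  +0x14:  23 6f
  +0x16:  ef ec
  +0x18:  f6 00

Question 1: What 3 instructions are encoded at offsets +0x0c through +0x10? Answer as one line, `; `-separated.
dec R3; lsr R0, R3; cmpi R2, $26

@+0c  big-endian(dc 00) = 0xdc00
  top 4b → 0xd → dec [R]
  rd: (w>>10)&0x3=0x3 → R3
@+0e  big-endian(f3 00) = 0xf300
  top 4b → 0xf → lsr [RR]
  rd: (w>>10)&0x3=0x0 → R0
  rs: (w>>8)&0x3=0x3 → R3
@+10  big-endian(28 1a) = 0x281a
  top 4b → 0x2 → cmpi [RI]
  rd: (w>>10)&0x3=0x2 → R2
  imm: (w>>0)&0x3ff=0x1a → $26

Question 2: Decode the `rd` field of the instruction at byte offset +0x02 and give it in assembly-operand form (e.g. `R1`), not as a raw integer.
+0x02: 04 00 ⇒ word 0x0400 (big)
  opcode bits[15:12]=0x0: neg/R
  rd: (w>>10)&0x3=0x1 → R1

R1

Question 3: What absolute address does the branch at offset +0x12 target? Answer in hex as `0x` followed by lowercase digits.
0x54c8

+0x12: 4f f0 ⇒ word 0x4ff0 (big)
  top 4b → 0x4 → jmp [J]
  imm@[11:0]=0xff0 (s12→-16) ⇒ $-16
  target = base 0x54c4 + off 0x12 + 2 + imm -16 = 0x54c8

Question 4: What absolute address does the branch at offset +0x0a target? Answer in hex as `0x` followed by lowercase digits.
0x54c8

[0a] 5f f8 → 0x5ff8
  top 4b → 0x5 → bnz [J]
  [11:0] imm=4088 (s12→-8) = $-8
  target = base 0x54c4 + off 0x0a + 2 + imm -8 = 0x54c8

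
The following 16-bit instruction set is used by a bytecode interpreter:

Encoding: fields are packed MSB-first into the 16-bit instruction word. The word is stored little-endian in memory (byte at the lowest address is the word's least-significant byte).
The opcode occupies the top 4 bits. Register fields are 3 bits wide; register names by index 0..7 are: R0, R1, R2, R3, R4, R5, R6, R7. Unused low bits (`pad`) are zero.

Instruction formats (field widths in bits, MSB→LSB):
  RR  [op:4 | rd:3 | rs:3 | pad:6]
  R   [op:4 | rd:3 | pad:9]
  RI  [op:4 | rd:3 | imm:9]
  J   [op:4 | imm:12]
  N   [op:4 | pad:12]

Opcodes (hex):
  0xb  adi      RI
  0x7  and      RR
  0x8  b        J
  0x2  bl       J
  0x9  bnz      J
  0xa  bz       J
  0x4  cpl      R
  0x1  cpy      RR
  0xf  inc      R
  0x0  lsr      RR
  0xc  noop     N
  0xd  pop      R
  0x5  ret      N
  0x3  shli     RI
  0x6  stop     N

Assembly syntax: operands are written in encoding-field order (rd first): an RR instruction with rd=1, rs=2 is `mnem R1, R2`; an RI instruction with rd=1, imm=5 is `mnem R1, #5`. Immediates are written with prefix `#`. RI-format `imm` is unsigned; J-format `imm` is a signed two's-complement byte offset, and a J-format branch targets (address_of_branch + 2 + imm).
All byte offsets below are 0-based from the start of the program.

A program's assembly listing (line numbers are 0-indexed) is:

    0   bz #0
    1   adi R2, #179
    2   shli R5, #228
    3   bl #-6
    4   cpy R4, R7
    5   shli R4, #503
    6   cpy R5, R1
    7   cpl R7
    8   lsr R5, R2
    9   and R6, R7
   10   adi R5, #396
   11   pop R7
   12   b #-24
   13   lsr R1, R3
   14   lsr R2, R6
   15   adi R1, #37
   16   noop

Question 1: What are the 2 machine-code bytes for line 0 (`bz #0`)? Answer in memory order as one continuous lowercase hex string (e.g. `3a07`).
0. bz fields op=0xa:4|imm=0:12 → word a000h → 00 a0

00a0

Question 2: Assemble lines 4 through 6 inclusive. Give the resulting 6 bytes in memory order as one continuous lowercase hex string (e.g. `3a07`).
c019f739401a

line 4 (cpy): pack op=0x1:4|rd=4:3|rs=7:3|pad=0:6 = 0x19c0; little→ c0 19
line 5 (shli): pack op=0x3:4|rd=4:3|imm=503:9 = 0x39f7; little→ f7 39
line 6 (cpy): pack op=0x1:4|rd=5:3|rs=1:3|pad=0:6 = 0x1a40; little→ 40 1a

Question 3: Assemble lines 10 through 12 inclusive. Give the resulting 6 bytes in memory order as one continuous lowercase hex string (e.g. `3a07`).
L10: adi op=0xb:4|rd=5:3|imm=396:9 ⇒ 0xbb8c ⇒ little 8c bb
L11: pop op=0xd:4|rd=7:3|pad=0:9 ⇒ 0xde00 ⇒ little 00 de
L12: b op=0x8:4|imm=-24:12 ⇒ 0x8fe8 ⇒ little e8 8f

8cbb00dee88f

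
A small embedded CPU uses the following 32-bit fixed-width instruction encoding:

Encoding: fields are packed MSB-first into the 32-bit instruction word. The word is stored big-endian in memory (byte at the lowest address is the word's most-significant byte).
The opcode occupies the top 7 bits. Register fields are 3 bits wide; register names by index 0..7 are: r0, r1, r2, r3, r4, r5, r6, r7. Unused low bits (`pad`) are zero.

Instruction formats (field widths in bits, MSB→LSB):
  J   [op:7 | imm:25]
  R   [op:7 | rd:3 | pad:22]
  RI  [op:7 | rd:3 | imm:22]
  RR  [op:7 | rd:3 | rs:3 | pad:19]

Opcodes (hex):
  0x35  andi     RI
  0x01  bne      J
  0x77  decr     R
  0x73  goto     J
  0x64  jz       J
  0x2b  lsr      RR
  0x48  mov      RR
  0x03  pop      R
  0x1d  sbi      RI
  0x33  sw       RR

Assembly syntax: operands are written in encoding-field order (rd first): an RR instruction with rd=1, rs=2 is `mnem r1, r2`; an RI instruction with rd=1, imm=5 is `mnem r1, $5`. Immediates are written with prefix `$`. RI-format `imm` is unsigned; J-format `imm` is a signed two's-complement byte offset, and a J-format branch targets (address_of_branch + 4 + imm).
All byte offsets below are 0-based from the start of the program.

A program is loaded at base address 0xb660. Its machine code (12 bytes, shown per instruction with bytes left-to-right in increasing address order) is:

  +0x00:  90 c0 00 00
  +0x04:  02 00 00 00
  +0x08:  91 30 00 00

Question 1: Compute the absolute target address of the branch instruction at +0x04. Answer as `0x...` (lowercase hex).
off 0x04: read 02 00 00 00 as big → 0x02000000
  top 7b → 0x1 → bne [J]
  imm: (w>>0)&0x1ffffff=0x0 → $0
  target = base 0xb660 + off 0x04 + 4 + imm 0 = 0xb668

0xb668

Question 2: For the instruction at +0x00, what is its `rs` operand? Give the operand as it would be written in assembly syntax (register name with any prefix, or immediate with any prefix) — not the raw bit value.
off 0x00: read 90 c0 00 00 as big → 0x90c00000
  top 7b → 0x48 → mov [RR]
  [24:22] rd=3 = r3
  [21:19] rs=0 = r0

r0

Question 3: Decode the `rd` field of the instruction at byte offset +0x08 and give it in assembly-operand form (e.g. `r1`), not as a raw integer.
r4

@+08  big-endian(91 30 00 00) = 0x91300000
  op=0x91300000>>25=0x48 ⇒ mov (RR)
  [24:22] rd=4 = r4
  [21:19] rs=6 = r6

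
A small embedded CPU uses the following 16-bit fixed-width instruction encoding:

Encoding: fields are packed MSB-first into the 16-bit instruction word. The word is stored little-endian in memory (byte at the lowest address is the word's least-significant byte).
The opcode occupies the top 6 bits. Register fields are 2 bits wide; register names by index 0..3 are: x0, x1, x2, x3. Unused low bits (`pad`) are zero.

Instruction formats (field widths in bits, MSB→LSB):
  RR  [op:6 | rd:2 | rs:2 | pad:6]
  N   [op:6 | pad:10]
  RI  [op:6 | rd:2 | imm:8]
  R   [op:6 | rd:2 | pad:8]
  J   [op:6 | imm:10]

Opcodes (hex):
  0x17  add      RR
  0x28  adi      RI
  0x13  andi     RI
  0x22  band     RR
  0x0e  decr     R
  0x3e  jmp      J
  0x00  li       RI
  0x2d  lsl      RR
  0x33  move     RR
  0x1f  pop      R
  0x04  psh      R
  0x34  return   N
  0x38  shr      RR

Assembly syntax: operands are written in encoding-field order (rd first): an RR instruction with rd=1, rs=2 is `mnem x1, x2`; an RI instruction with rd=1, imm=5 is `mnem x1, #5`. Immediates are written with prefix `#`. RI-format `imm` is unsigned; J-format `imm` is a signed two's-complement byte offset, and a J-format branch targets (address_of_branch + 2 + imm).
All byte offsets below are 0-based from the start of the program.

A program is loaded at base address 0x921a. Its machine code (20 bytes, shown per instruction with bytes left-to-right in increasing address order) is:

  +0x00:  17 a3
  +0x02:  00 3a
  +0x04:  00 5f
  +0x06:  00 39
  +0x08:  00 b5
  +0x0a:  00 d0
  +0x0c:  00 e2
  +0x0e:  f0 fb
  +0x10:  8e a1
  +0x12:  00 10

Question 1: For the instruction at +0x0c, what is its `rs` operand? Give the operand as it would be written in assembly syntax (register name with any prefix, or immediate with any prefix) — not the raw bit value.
[0c] 00 e2 → 0xe200
  opcode bits[15:10]=0x38: shr/RR
  [9:8] rd=2 = x2
  [7:6] rs=0 = x0

x0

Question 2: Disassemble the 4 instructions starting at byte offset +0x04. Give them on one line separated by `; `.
+0x04: 00 5f ⇒ word 0x5f00 (little)
  opcode bits[15:10]=0x17: add/RR
  [9:8] rd=3 = x3
  [7:6] rs=0 = x0
+0x06: 00 39 ⇒ word 0x3900 (little)
  opcode bits[15:10]=0xe: decr/R
  [9:8] rd=1 = x1
+0x08: 00 b5 ⇒ word 0xb500 (little)
  opcode bits[15:10]=0x2d: lsl/RR
  [9:8] rd=1 = x1
  [7:6] rs=0 = x0
+0x0a: 00 d0 ⇒ word 0xd000 (little)
  opcode bits[15:10]=0x34: return/N

add x3, x0; decr x1; lsl x1, x0; return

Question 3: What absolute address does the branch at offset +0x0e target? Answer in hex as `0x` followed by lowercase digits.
off 0x0e: read f0 fb as little → 0xfbf0
  top 6b → 0x3e → jmp [J]
  [9:0] imm=1008 (s10→-16) = #-16
  target = base 0x921a + off 0x0e + 2 + imm -16 = 0x921a

0x921a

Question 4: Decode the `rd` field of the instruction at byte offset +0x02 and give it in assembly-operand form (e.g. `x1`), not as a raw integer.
@+02  little-endian(00 3a) = 0x3a00
  op=0x3a00>>10=0xe ⇒ decr (R)
  rd@[9:8]=0x2 ⇒ x2

x2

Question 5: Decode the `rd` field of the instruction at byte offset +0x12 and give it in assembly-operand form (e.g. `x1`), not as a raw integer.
x0

+0x12: 00 10 ⇒ word 0x1000 (little)
  op=0x1000>>10=0x4 ⇒ psh (R)
  rd@[9:8]=0x0 ⇒ x0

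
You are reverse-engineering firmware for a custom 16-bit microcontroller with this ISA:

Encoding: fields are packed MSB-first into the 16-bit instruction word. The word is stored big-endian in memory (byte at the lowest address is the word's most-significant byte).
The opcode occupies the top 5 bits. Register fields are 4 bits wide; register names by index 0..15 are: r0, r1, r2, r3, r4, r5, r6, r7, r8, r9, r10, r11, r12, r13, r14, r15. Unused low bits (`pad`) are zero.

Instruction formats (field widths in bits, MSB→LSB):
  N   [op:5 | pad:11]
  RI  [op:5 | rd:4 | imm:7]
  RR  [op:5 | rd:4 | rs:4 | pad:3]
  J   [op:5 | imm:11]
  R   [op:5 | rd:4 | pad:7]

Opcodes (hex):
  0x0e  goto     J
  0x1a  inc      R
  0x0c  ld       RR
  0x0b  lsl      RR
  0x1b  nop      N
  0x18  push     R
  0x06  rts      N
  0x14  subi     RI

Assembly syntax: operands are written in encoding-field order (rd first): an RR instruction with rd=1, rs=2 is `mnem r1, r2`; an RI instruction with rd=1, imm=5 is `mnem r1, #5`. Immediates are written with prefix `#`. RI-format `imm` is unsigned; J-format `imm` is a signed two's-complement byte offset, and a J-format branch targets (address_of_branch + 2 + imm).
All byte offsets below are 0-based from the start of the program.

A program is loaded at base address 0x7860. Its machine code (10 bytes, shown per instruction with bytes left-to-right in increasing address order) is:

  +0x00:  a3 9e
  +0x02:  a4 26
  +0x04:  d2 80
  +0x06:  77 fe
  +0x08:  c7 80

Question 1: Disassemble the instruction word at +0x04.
inc r5

[04] d2 80 → 0xd280
  op=0xd280>>11=0x1a ⇒ inc (R)
  [10:7] rd=5 = r5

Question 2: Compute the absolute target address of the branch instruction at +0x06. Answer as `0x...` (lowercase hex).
0x7866

+0x06: 77 fe ⇒ word 0x77fe (big)
  op=0x77fe>>11=0xe ⇒ goto (J)
  imm@[10:0]=0x7fe (s11→-2) ⇒ #-2
  target = base 0x7860 + off 0x06 + 2 + imm -2 = 0x7866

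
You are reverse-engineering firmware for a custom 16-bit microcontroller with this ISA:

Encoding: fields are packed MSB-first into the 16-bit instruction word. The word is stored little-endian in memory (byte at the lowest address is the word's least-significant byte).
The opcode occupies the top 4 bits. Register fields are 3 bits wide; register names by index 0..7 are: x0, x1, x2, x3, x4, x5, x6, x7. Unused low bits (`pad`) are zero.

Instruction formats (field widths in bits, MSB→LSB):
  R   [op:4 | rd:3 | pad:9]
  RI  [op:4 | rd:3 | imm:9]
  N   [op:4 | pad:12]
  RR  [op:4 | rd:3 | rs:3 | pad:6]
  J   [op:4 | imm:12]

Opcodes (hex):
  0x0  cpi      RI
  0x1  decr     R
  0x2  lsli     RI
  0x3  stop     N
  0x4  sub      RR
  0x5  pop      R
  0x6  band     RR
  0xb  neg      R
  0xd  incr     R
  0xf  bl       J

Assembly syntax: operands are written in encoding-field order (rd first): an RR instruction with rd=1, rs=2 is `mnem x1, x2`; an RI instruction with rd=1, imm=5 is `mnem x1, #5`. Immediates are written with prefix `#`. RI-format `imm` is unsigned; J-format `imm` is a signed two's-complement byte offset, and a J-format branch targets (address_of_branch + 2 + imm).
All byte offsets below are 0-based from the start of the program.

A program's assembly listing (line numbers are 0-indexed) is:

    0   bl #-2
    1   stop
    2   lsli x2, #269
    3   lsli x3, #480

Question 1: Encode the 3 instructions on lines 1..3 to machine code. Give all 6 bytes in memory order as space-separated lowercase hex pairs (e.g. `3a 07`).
00 30 0d 25 e0 27

1. stop fields op=0x3:4|pad=0:12 → word 3000h → 00 30
2. lsli fields op=0x2:4|rd=2:3|imm=269:9 → word 250dh → 0d 25
3. lsli fields op=0x2:4|rd=3:3|imm=480:9 → word 27e0h → e0 27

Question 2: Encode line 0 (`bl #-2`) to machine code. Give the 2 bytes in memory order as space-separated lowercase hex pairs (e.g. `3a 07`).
line 0 (bl): pack op=0xf:4|imm=-2:12 = 0xfffe; little→ fe ff

fe ff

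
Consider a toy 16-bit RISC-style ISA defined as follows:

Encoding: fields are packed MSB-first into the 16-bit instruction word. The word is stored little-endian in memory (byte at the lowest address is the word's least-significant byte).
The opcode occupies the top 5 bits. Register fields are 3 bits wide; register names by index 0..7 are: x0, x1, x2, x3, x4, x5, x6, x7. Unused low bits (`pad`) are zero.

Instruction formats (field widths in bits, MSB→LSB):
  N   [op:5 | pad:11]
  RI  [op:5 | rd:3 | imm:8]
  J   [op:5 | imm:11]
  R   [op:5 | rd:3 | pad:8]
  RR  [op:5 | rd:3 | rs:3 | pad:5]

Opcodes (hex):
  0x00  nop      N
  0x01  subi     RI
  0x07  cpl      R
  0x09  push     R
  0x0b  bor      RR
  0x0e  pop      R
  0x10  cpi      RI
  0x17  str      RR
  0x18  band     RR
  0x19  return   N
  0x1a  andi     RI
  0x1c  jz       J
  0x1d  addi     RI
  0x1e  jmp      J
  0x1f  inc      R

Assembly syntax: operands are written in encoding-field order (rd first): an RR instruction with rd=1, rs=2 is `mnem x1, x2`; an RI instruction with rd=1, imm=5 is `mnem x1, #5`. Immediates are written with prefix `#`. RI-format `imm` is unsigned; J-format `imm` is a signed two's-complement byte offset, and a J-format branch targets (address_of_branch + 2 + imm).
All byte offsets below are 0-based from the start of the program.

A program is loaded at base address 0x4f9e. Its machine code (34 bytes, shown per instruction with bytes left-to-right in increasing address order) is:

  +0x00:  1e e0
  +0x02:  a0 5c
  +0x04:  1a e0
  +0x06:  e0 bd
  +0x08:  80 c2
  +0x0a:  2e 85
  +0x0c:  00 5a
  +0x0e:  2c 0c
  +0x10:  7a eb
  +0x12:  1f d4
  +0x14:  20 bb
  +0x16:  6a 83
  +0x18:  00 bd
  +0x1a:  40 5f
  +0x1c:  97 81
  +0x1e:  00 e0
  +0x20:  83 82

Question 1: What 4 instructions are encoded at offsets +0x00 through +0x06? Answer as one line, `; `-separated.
[00] 1e e0 → 0xe01e
  opcode bits[15:11]=0x1c: jz/J
  imm@[10:0]=0x1e ⇒ #30
[02] a0 5c → 0x5ca0
  opcode bits[15:11]=0xb: bor/RR
  rd@[10:8]=0x4 ⇒ x4
  rs@[7:5]=0x5 ⇒ x5
[04] 1a e0 → 0xe01a
  opcode bits[15:11]=0x1c: jz/J
  imm@[10:0]=0x1a ⇒ #26
[06] e0 bd → 0xbde0
  opcode bits[15:11]=0x17: str/RR
  rd@[10:8]=0x5 ⇒ x5
  rs@[7:5]=0x7 ⇒ x7

jz #30; bor x4, x5; jz #26; str x5, x7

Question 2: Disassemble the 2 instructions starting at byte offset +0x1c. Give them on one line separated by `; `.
cpi x1, #151; jz #0

@+1c  little-endian(97 81) = 0x8197
  op=0x8197>>11=0x10 ⇒ cpi (RI)
  rd: (w>>8)&0x7=0x1 → x1
  imm: (w>>0)&0xff=0x97 → #151
@+1e  little-endian(00 e0) = 0xe000
  op=0xe000>>11=0x1c ⇒ jz (J)
  imm: (w>>0)&0x7ff=0x0 → #0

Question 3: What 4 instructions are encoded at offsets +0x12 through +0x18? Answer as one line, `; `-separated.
[12] 1f d4 → 0xd41f
  opcode bits[15:11]=0x1a: andi/RI
  rd@[10:8]=0x4 ⇒ x4
  imm@[7:0]=0x1f ⇒ #31
[14] 20 bb → 0xbb20
  opcode bits[15:11]=0x17: str/RR
  rd@[10:8]=0x3 ⇒ x3
  rs@[7:5]=0x1 ⇒ x1
[16] 6a 83 → 0x836a
  opcode bits[15:11]=0x10: cpi/RI
  rd@[10:8]=0x3 ⇒ x3
  imm@[7:0]=0x6a ⇒ #106
[18] 00 bd → 0xbd00
  opcode bits[15:11]=0x17: str/RR
  rd@[10:8]=0x5 ⇒ x5
  rs@[7:5]=0x0 ⇒ x0

andi x4, #31; str x3, x1; cpi x3, #106; str x5, x0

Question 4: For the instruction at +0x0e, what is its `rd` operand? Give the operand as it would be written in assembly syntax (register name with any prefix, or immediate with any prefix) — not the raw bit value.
x4

@+0e  little-endian(2c 0c) = 0x0c2c
  opcode bits[15:11]=0x1: subi/RI
  rd: (w>>8)&0x7=0x4 → x4
  imm: (w>>0)&0xff=0x2c → #44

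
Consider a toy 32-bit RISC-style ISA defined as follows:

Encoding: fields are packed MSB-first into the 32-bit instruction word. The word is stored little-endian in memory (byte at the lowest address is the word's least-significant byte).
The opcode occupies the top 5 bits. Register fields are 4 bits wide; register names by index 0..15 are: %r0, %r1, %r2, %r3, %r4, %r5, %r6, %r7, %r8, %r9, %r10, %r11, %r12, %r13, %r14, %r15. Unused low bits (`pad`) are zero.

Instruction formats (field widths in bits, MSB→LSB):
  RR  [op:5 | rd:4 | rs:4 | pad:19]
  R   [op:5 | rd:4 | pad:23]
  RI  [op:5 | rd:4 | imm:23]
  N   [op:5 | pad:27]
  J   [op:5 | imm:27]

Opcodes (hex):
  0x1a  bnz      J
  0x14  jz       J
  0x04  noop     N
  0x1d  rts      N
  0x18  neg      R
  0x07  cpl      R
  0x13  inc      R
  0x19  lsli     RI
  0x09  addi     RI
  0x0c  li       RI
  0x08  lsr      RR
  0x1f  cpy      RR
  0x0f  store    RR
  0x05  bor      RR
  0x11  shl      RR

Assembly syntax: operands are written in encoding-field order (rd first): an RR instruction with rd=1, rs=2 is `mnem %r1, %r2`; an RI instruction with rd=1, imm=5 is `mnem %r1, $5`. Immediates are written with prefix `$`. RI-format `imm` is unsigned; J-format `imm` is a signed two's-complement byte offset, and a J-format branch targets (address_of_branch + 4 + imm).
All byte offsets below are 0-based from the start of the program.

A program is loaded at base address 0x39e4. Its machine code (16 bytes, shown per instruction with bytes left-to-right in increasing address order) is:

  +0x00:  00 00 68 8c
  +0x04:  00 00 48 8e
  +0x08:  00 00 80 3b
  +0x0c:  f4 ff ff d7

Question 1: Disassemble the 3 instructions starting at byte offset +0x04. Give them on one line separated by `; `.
+0x04: 00 00 48 8e ⇒ word 0x8e480000 (little)
  opcode bits[31:27]=0x11: shl/RR
  [26:23] rd=12 = %r12
  [22:19] rs=9 = %r9
+0x08: 00 00 80 3b ⇒ word 0x3b800000 (little)
  opcode bits[31:27]=0x7: cpl/R
  [26:23] rd=7 = %r7
+0x0c: f4 ff ff d7 ⇒ word 0xd7fffff4 (little)
  opcode bits[31:27]=0x1a: bnz/J
  [26:0] imm=134217716 (s27→-12) = $-12

shl %r12, %r9; cpl %r7; bnz $-12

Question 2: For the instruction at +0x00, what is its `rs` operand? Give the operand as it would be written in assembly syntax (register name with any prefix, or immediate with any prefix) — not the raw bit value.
off 0x00: read 00 00 68 8c as little → 0x8c680000
  op=0x8c680000>>27=0x11 ⇒ shl (RR)
  rd@[26:23]=0x8 ⇒ %r8
  rs@[22:19]=0xd ⇒ %r13

%r13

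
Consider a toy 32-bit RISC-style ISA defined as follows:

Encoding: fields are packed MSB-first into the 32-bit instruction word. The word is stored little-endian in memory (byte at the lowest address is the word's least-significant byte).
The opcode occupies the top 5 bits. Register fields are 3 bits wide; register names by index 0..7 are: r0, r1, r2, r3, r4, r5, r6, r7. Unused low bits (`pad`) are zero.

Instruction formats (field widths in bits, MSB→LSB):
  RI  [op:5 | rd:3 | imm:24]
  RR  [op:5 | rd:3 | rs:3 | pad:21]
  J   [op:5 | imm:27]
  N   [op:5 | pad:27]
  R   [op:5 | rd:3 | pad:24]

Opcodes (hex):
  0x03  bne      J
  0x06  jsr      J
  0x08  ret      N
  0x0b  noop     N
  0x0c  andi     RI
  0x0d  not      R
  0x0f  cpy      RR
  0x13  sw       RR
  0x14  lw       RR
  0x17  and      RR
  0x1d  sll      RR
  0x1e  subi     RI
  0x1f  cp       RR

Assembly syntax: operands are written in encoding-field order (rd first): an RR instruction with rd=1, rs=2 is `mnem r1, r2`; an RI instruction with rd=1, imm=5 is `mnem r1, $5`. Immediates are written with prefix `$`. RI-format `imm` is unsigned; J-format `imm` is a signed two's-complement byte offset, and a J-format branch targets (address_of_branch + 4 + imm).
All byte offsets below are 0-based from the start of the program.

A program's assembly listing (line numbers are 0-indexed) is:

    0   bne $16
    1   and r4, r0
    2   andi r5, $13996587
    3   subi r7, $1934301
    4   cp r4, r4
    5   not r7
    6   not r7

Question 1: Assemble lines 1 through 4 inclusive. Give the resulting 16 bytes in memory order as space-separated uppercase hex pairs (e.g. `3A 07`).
00 00 00 BC 2B 92 D5 65 DD 83 1D F7 00 00 80 FC

1. and fields op=0x17:5|rd=4:3|rs=0:3|pad=0:21 → word bc000000h → 00 00 00 bc
2. andi fields op=0xc:5|rd=5:3|imm=13996587:24 → word 65d5922bh → 2b 92 d5 65
3. subi fields op=0x1e:5|rd=7:3|imm=1934301:24 → word f71d83ddh → dd 83 1d f7
4. cp fields op=0x1f:5|rd=4:3|rs=4:3|pad=0:21 → word fc800000h → 00 00 80 fc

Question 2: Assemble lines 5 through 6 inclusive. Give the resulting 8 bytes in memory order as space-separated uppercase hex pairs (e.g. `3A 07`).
00 00 00 6F 00 00 00 6F

line 5 (not): pack op=0xd:5|rd=7:3|pad=0:24 = 0x6f000000; little→ 00 00 00 6f
line 6 (not): pack op=0xd:5|rd=7:3|pad=0:24 = 0x6f000000; little→ 00 00 00 6f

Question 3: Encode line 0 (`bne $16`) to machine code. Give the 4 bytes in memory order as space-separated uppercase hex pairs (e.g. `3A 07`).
L0: bne op=0x3:5|imm=16:27 ⇒ 0x18000010 ⇒ little 10 00 00 18

10 00 00 18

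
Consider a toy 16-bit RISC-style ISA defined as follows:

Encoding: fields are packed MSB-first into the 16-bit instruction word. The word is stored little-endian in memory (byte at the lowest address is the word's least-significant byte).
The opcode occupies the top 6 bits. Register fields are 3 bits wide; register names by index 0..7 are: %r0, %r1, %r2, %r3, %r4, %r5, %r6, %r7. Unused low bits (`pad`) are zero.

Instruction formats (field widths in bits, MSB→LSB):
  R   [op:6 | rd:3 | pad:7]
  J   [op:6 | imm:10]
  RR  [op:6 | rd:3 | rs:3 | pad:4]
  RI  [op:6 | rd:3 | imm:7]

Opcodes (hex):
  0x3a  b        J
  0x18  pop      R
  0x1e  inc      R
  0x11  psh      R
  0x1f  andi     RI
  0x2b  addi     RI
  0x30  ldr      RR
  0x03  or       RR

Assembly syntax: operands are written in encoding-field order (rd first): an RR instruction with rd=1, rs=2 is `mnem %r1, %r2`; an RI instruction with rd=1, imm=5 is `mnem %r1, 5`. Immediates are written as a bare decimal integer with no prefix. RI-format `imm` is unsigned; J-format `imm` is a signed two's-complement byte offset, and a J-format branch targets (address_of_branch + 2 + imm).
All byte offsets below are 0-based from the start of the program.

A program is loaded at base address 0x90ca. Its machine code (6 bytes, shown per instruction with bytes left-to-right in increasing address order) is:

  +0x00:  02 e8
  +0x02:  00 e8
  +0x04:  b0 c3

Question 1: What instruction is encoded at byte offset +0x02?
b 0

+0x02: 00 e8 ⇒ word 0xe800 (little)
  op=0xe800>>10=0x3a ⇒ b (J)
  imm@[9:0]=0x0 ⇒ 0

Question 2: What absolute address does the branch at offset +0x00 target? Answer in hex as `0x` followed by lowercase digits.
0x90ce

off 0x00: read 02 e8 as little → 0xe802
  opcode bits[15:10]=0x3a: b/J
  imm: (w>>0)&0x3ff=0x2 → 2
  target = base 0x90ca + off 0x00 + 2 + imm 2 = 0x90ce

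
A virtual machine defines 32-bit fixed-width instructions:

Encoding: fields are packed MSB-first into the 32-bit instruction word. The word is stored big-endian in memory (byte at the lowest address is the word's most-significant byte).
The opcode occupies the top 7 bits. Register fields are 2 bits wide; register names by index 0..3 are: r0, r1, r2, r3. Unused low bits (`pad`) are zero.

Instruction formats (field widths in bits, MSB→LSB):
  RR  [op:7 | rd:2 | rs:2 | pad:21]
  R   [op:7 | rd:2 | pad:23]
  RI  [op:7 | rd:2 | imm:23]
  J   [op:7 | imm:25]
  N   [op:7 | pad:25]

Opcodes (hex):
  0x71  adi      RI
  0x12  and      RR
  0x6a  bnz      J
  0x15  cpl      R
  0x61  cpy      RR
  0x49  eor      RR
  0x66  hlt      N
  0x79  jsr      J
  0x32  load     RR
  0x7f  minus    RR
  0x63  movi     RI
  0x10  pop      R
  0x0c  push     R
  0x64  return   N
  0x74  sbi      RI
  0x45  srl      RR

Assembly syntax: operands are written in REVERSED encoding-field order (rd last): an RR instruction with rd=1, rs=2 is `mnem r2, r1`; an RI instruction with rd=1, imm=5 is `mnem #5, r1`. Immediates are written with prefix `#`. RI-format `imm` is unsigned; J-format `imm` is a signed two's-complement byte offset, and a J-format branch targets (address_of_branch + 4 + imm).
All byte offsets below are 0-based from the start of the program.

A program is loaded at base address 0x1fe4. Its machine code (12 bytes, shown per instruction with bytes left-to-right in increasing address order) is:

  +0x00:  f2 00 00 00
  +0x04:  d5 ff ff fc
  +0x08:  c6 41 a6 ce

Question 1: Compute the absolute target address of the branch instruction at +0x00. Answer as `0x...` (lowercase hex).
0x1fe8

@+00  big-endian(f2 00 00 00) = 0xf2000000
  op=0xf2000000>>25=0x79 ⇒ jsr (J)
  imm: (w>>0)&0x1ffffff=0x0 → #0
  target = base 0x1fe4 + off 0x00 + 4 + imm 0 = 0x1fe8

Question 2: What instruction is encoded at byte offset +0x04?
bnz #-4

off 0x04: read d5 ff ff fc as big → 0xd5fffffc
  op=0xd5fffffc>>25=0x6a ⇒ bnz (J)
  imm@[24:0]=0x1fffffc (s25→-4) ⇒ #-4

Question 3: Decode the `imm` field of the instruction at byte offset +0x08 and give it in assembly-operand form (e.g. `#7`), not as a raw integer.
@+08  big-endian(c6 41 a6 ce) = 0xc641a6ce
  opcode bits[31:25]=0x63: movi/RI
  [24:23] rd=0 = r0
  [22:0] imm=4302542 = #4302542

#4302542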